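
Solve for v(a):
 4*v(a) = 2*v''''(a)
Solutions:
 v(a) = C1*exp(-2^(1/4)*a) + C2*exp(2^(1/4)*a) + C3*sin(2^(1/4)*a) + C4*cos(2^(1/4)*a)


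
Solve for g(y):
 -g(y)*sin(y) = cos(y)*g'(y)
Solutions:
 g(y) = C1*cos(y)


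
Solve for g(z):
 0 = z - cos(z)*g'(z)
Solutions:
 g(z) = C1 + Integral(z/cos(z), z)


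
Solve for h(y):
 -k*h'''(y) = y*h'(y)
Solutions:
 h(y) = C1 + Integral(C2*airyai(y*(-1/k)^(1/3)) + C3*airybi(y*(-1/k)^(1/3)), y)


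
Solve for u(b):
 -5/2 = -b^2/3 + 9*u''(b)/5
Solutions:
 u(b) = C1 + C2*b + 5*b^4/324 - 25*b^2/36


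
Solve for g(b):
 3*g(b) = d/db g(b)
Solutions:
 g(b) = C1*exp(3*b)


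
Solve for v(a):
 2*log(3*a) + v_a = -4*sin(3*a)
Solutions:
 v(a) = C1 - 2*a*log(a) - 2*a*log(3) + 2*a + 4*cos(3*a)/3


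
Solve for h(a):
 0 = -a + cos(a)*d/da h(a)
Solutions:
 h(a) = C1 + Integral(a/cos(a), a)


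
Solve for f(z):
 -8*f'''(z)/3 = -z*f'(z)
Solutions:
 f(z) = C1 + Integral(C2*airyai(3^(1/3)*z/2) + C3*airybi(3^(1/3)*z/2), z)


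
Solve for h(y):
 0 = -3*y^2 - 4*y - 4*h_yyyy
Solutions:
 h(y) = C1 + C2*y + C3*y^2 + C4*y^3 - y^6/480 - y^5/120


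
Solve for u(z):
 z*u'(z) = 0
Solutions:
 u(z) = C1


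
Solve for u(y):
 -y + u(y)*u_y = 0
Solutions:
 u(y) = -sqrt(C1 + y^2)
 u(y) = sqrt(C1 + y^2)


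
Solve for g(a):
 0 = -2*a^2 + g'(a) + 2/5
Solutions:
 g(a) = C1 + 2*a^3/3 - 2*a/5


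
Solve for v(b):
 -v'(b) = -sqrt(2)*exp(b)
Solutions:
 v(b) = C1 + sqrt(2)*exp(b)


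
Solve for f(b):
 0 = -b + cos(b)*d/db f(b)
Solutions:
 f(b) = C1 + Integral(b/cos(b), b)


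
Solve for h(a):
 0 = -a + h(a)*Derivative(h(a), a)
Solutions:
 h(a) = -sqrt(C1 + a^2)
 h(a) = sqrt(C1 + a^2)


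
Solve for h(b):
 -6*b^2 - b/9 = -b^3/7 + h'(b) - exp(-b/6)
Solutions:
 h(b) = C1 + b^4/28 - 2*b^3 - b^2/18 - 6*exp(-b/6)


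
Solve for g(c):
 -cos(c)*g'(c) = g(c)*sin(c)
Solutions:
 g(c) = C1*cos(c)


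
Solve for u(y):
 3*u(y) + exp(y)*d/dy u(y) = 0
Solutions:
 u(y) = C1*exp(3*exp(-y))


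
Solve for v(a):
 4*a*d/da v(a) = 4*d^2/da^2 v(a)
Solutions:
 v(a) = C1 + C2*erfi(sqrt(2)*a/2)


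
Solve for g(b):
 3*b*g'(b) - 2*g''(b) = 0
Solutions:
 g(b) = C1 + C2*erfi(sqrt(3)*b/2)


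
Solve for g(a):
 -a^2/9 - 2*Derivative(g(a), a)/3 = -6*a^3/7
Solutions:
 g(a) = C1 + 9*a^4/28 - a^3/18


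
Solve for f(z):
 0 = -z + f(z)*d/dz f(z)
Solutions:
 f(z) = -sqrt(C1 + z^2)
 f(z) = sqrt(C1 + z^2)


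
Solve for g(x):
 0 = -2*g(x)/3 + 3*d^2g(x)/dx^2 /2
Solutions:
 g(x) = C1*exp(-2*x/3) + C2*exp(2*x/3)


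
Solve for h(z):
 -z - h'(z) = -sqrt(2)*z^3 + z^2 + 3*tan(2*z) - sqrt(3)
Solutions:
 h(z) = C1 + sqrt(2)*z^4/4 - z^3/3 - z^2/2 + sqrt(3)*z + 3*log(cos(2*z))/2


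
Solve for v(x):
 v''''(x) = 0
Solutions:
 v(x) = C1 + C2*x + C3*x^2 + C4*x^3


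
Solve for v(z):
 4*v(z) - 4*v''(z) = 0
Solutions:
 v(z) = C1*exp(-z) + C2*exp(z)


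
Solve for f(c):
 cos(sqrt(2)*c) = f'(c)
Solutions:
 f(c) = C1 + sqrt(2)*sin(sqrt(2)*c)/2


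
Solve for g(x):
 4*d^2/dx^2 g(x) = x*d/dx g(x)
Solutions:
 g(x) = C1 + C2*erfi(sqrt(2)*x/4)


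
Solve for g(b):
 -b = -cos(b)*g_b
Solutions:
 g(b) = C1 + Integral(b/cos(b), b)


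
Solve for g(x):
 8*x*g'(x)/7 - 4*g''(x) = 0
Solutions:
 g(x) = C1 + C2*erfi(sqrt(7)*x/7)


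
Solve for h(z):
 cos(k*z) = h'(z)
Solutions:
 h(z) = C1 + sin(k*z)/k


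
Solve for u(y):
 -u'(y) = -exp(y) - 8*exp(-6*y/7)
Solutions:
 u(y) = C1 + exp(y) - 28*exp(-6*y/7)/3


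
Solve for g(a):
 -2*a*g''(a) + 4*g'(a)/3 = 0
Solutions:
 g(a) = C1 + C2*a^(5/3)


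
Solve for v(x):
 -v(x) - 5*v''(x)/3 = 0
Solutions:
 v(x) = C1*sin(sqrt(15)*x/5) + C2*cos(sqrt(15)*x/5)


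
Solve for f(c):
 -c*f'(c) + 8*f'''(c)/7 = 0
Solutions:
 f(c) = C1 + Integral(C2*airyai(7^(1/3)*c/2) + C3*airybi(7^(1/3)*c/2), c)


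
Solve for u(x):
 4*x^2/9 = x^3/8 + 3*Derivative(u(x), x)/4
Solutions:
 u(x) = C1 - x^4/24 + 16*x^3/81


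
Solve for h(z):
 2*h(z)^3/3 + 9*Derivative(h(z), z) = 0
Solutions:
 h(z) = -3*sqrt(6)*sqrt(-1/(C1 - 2*z))/2
 h(z) = 3*sqrt(6)*sqrt(-1/(C1 - 2*z))/2


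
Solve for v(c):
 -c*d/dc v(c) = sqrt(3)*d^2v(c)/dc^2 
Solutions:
 v(c) = C1 + C2*erf(sqrt(2)*3^(3/4)*c/6)


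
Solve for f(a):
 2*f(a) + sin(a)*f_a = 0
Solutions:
 f(a) = C1*(cos(a) + 1)/(cos(a) - 1)


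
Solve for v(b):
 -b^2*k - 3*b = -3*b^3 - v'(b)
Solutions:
 v(b) = C1 - 3*b^4/4 + b^3*k/3 + 3*b^2/2


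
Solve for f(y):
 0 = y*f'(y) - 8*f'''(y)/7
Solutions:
 f(y) = C1 + Integral(C2*airyai(7^(1/3)*y/2) + C3*airybi(7^(1/3)*y/2), y)


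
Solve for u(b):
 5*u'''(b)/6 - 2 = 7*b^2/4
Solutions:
 u(b) = C1 + C2*b + C3*b^2 + 7*b^5/200 + 2*b^3/5


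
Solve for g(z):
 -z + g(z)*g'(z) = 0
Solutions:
 g(z) = -sqrt(C1 + z^2)
 g(z) = sqrt(C1 + z^2)


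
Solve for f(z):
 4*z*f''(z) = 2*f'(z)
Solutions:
 f(z) = C1 + C2*z^(3/2)


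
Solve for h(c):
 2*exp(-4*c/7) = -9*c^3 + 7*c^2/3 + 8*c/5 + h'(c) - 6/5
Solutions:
 h(c) = C1 + 9*c^4/4 - 7*c^3/9 - 4*c^2/5 + 6*c/5 - 7*exp(-4*c/7)/2


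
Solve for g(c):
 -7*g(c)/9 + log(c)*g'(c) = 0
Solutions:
 g(c) = C1*exp(7*li(c)/9)


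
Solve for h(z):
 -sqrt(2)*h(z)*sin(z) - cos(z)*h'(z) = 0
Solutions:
 h(z) = C1*cos(z)^(sqrt(2))


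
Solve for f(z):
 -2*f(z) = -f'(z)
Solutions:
 f(z) = C1*exp(2*z)


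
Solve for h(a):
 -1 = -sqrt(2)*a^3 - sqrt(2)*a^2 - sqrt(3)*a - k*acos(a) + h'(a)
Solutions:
 h(a) = C1 + sqrt(2)*a^4/4 + sqrt(2)*a^3/3 + sqrt(3)*a^2/2 - a + k*(a*acos(a) - sqrt(1 - a^2))


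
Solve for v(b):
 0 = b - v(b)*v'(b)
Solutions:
 v(b) = -sqrt(C1 + b^2)
 v(b) = sqrt(C1 + b^2)


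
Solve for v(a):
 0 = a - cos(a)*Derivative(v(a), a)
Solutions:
 v(a) = C1 + Integral(a/cos(a), a)


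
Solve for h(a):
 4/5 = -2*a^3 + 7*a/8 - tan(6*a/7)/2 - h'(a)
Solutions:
 h(a) = C1 - a^4/2 + 7*a^2/16 - 4*a/5 + 7*log(cos(6*a/7))/12


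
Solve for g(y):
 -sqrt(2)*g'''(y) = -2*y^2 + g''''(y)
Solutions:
 g(y) = C1 + C2*y + C3*y^2 + C4*exp(-sqrt(2)*y) + sqrt(2)*y^5/60 - y^4/12 + sqrt(2)*y^3/6


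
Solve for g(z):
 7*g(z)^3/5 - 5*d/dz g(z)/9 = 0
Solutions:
 g(z) = -5*sqrt(2)*sqrt(-1/(C1 + 63*z))/2
 g(z) = 5*sqrt(2)*sqrt(-1/(C1 + 63*z))/2


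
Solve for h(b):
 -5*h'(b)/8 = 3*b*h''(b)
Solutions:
 h(b) = C1 + C2*b^(19/24)


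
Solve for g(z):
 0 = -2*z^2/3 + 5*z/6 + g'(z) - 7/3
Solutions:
 g(z) = C1 + 2*z^3/9 - 5*z^2/12 + 7*z/3


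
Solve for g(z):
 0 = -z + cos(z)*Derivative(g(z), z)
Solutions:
 g(z) = C1 + Integral(z/cos(z), z)


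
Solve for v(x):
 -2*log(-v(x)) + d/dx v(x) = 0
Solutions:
 -li(-v(x)) = C1 + 2*x


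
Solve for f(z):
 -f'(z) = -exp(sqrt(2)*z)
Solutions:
 f(z) = C1 + sqrt(2)*exp(sqrt(2)*z)/2


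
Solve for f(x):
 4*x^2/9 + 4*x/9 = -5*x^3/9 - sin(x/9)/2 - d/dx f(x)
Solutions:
 f(x) = C1 - 5*x^4/36 - 4*x^3/27 - 2*x^2/9 + 9*cos(x/9)/2


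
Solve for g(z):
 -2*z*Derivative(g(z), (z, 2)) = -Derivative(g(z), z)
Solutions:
 g(z) = C1 + C2*z^(3/2)


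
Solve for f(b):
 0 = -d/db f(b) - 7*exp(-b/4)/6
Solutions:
 f(b) = C1 + 14*exp(-b/4)/3


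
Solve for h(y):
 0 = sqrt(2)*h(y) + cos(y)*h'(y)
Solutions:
 h(y) = C1*(sin(y) - 1)^(sqrt(2)/2)/(sin(y) + 1)^(sqrt(2)/2)


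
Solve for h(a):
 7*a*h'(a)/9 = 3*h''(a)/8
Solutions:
 h(a) = C1 + C2*erfi(2*sqrt(21)*a/9)


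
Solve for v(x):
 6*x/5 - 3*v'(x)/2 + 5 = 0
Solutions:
 v(x) = C1 + 2*x^2/5 + 10*x/3


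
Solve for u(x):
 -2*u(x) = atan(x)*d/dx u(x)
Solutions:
 u(x) = C1*exp(-2*Integral(1/atan(x), x))


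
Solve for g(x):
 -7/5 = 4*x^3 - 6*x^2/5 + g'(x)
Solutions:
 g(x) = C1 - x^4 + 2*x^3/5 - 7*x/5


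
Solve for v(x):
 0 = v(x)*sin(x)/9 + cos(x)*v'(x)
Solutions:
 v(x) = C1*cos(x)^(1/9)


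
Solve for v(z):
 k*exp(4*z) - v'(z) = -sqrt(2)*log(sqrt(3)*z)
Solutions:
 v(z) = C1 + k*exp(4*z)/4 + sqrt(2)*z*log(z) + sqrt(2)*z*(-1 + log(3)/2)


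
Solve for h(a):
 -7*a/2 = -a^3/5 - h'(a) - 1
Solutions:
 h(a) = C1 - a^4/20 + 7*a^2/4 - a


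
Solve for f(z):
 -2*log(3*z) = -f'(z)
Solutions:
 f(z) = C1 + 2*z*log(z) - 2*z + z*log(9)


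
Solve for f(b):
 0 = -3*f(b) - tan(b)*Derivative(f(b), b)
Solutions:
 f(b) = C1/sin(b)^3


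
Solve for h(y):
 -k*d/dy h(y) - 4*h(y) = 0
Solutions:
 h(y) = C1*exp(-4*y/k)


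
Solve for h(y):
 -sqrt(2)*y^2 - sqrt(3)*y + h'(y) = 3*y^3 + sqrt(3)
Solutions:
 h(y) = C1 + 3*y^4/4 + sqrt(2)*y^3/3 + sqrt(3)*y^2/2 + sqrt(3)*y


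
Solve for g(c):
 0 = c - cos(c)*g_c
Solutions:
 g(c) = C1 + Integral(c/cos(c), c)


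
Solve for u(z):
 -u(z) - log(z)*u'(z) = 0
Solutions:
 u(z) = C1*exp(-li(z))


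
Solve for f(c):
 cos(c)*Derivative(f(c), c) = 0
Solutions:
 f(c) = C1


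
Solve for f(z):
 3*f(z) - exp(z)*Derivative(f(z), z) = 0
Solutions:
 f(z) = C1*exp(-3*exp(-z))


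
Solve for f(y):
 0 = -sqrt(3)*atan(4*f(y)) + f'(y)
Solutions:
 Integral(1/atan(4*_y), (_y, f(y))) = C1 + sqrt(3)*y


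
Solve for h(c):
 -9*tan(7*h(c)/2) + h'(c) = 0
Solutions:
 h(c) = -2*asin(C1*exp(63*c/2))/7 + 2*pi/7
 h(c) = 2*asin(C1*exp(63*c/2))/7


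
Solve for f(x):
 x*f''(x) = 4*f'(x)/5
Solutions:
 f(x) = C1 + C2*x^(9/5)


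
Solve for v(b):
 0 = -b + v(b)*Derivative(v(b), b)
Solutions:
 v(b) = -sqrt(C1 + b^2)
 v(b) = sqrt(C1 + b^2)


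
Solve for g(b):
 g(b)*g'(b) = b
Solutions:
 g(b) = -sqrt(C1 + b^2)
 g(b) = sqrt(C1 + b^2)


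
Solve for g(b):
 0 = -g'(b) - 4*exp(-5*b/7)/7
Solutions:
 g(b) = C1 + 4*exp(-5*b/7)/5


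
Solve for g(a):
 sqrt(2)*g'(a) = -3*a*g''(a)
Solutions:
 g(a) = C1 + C2*a^(1 - sqrt(2)/3)


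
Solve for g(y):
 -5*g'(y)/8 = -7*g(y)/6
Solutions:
 g(y) = C1*exp(28*y/15)


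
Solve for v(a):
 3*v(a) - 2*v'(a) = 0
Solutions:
 v(a) = C1*exp(3*a/2)


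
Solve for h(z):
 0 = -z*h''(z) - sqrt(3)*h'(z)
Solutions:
 h(z) = C1 + C2*z^(1 - sqrt(3))


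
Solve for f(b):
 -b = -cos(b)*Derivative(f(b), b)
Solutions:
 f(b) = C1 + Integral(b/cos(b), b)


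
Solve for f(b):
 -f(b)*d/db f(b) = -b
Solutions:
 f(b) = -sqrt(C1 + b^2)
 f(b) = sqrt(C1 + b^2)


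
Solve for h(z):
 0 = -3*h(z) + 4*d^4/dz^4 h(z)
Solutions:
 h(z) = C1*exp(-sqrt(2)*3^(1/4)*z/2) + C2*exp(sqrt(2)*3^(1/4)*z/2) + C3*sin(sqrt(2)*3^(1/4)*z/2) + C4*cos(sqrt(2)*3^(1/4)*z/2)


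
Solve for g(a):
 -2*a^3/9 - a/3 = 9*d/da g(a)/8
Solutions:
 g(a) = C1 - 4*a^4/81 - 4*a^2/27


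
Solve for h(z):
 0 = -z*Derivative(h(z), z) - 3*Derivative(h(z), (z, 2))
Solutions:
 h(z) = C1 + C2*erf(sqrt(6)*z/6)


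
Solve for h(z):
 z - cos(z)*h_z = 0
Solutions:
 h(z) = C1 + Integral(z/cos(z), z)


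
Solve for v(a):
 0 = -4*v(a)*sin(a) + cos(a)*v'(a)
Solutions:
 v(a) = C1/cos(a)^4


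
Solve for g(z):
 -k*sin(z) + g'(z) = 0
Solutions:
 g(z) = C1 - k*cos(z)


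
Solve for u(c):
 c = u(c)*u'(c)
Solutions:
 u(c) = -sqrt(C1 + c^2)
 u(c) = sqrt(C1 + c^2)


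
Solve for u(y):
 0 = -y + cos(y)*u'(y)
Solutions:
 u(y) = C1 + Integral(y/cos(y), y)


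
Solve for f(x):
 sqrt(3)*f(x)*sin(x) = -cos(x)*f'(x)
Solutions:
 f(x) = C1*cos(x)^(sqrt(3))


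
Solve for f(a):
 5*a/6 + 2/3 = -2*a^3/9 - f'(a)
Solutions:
 f(a) = C1 - a^4/18 - 5*a^2/12 - 2*a/3


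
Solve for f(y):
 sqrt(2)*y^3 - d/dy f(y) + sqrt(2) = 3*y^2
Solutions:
 f(y) = C1 + sqrt(2)*y^4/4 - y^3 + sqrt(2)*y


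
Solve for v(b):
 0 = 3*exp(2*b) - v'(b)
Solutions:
 v(b) = C1 + 3*exp(2*b)/2


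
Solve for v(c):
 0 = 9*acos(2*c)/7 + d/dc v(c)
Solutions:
 v(c) = C1 - 9*c*acos(2*c)/7 + 9*sqrt(1 - 4*c^2)/14


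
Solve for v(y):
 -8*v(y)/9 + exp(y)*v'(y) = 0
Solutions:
 v(y) = C1*exp(-8*exp(-y)/9)


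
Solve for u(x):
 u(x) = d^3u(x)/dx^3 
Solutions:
 u(x) = C3*exp(x) + (C1*sin(sqrt(3)*x/2) + C2*cos(sqrt(3)*x/2))*exp(-x/2)


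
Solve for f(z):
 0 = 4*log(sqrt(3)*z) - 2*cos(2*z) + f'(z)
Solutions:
 f(z) = C1 - 4*z*log(z) - 2*z*log(3) + 4*z + sin(2*z)


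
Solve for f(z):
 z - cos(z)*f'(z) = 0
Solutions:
 f(z) = C1 + Integral(z/cos(z), z)


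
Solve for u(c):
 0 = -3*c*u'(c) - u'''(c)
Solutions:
 u(c) = C1 + Integral(C2*airyai(-3^(1/3)*c) + C3*airybi(-3^(1/3)*c), c)


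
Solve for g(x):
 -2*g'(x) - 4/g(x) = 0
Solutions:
 g(x) = -sqrt(C1 - 4*x)
 g(x) = sqrt(C1 - 4*x)


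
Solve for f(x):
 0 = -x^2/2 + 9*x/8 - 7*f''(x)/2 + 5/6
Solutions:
 f(x) = C1 + C2*x - x^4/84 + 3*x^3/56 + 5*x^2/42


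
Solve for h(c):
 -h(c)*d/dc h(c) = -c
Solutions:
 h(c) = -sqrt(C1 + c^2)
 h(c) = sqrt(C1 + c^2)


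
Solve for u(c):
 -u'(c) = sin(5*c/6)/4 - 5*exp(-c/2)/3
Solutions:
 u(c) = C1 + 3*cos(5*c/6)/10 - 10*exp(-c/2)/3


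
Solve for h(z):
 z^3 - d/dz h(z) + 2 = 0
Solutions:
 h(z) = C1 + z^4/4 + 2*z


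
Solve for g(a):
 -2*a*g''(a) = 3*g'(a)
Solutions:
 g(a) = C1 + C2/sqrt(a)


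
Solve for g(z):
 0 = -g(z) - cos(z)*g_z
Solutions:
 g(z) = C1*sqrt(sin(z) - 1)/sqrt(sin(z) + 1)


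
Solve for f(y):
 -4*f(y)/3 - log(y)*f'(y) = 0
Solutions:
 f(y) = C1*exp(-4*li(y)/3)


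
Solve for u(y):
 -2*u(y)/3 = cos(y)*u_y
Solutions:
 u(y) = C1*(sin(y) - 1)^(1/3)/(sin(y) + 1)^(1/3)


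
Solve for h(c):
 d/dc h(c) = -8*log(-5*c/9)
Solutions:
 h(c) = C1 - 8*c*log(-c) + 8*c*(-log(5) + 1 + 2*log(3))


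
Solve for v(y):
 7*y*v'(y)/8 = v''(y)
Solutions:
 v(y) = C1 + C2*erfi(sqrt(7)*y/4)


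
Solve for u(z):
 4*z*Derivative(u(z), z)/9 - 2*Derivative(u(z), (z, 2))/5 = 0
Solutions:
 u(z) = C1 + C2*erfi(sqrt(5)*z/3)


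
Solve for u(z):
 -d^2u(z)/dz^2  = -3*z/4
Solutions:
 u(z) = C1 + C2*z + z^3/8


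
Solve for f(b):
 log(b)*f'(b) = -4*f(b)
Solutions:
 f(b) = C1*exp(-4*li(b))


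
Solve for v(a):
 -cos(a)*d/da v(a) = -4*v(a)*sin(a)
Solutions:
 v(a) = C1/cos(a)^4


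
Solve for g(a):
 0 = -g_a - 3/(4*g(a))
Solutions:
 g(a) = -sqrt(C1 - 6*a)/2
 g(a) = sqrt(C1 - 6*a)/2


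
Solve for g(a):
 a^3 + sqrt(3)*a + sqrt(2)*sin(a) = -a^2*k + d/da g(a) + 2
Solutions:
 g(a) = C1 + a^4/4 + a^3*k/3 + sqrt(3)*a^2/2 - 2*a - sqrt(2)*cos(a)


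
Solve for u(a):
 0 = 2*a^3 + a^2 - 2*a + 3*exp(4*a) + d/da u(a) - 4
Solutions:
 u(a) = C1 - a^4/2 - a^3/3 + a^2 + 4*a - 3*exp(4*a)/4


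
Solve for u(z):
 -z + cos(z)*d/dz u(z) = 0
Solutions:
 u(z) = C1 + Integral(z/cos(z), z)


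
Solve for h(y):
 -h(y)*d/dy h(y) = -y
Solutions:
 h(y) = -sqrt(C1 + y^2)
 h(y) = sqrt(C1 + y^2)


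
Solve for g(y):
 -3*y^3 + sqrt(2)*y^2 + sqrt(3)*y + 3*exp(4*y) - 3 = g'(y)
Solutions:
 g(y) = C1 - 3*y^4/4 + sqrt(2)*y^3/3 + sqrt(3)*y^2/2 - 3*y + 3*exp(4*y)/4


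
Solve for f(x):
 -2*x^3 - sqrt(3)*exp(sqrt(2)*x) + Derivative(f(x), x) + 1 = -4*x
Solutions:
 f(x) = C1 + x^4/2 - 2*x^2 - x + sqrt(6)*exp(sqrt(2)*x)/2


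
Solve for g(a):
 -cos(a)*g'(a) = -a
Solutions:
 g(a) = C1 + Integral(a/cos(a), a)


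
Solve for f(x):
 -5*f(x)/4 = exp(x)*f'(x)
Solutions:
 f(x) = C1*exp(5*exp(-x)/4)


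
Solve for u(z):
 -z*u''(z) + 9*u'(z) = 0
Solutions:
 u(z) = C1 + C2*z^10


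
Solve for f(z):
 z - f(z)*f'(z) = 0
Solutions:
 f(z) = -sqrt(C1 + z^2)
 f(z) = sqrt(C1 + z^2)


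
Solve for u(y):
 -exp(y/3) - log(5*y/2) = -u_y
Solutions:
 u(y) = C1 + y*log(y) + y*(-1 - log(2) + log(5)) + 3*exp(y/3)


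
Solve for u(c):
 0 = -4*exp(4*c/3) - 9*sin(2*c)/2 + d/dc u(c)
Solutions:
 u(c) = C1 + 3*exp(4*c/3) - 9*cos(2*c)/4


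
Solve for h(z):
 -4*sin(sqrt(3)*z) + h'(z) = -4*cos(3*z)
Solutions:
 h(z) = C1 - 4*sin(3*z)/3 - 4*sqrt(3)*cos(sqrt(3)*z)/3


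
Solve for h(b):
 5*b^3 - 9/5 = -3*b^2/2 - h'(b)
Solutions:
 h(b) = C1 - 5*b^4/4 - b^3/2 + 9*b/5


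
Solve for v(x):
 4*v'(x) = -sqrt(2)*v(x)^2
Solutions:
 v(x) = 4/(C1 + sqrt(2)*x)


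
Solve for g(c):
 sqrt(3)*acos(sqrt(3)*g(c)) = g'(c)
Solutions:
 Integral(1/acos(sqrt(3)*_y), (_y, g(c))) = C1 + sqrt(3)*c


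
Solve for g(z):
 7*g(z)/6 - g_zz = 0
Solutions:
 g(z) = C1*exp(-sqrt(42)*z/6) + C2*exp(sqrt(42)*z/6)


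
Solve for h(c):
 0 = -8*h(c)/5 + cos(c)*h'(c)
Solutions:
 h(c) = C1*(sin(c) + 1)^(4/5)/(sin(c) - 1)^(4/5)


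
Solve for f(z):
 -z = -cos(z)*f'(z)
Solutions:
 f(z) = C1 + Integral(z/cos(z), z)


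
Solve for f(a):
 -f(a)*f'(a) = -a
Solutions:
 f(a) = -sqrt(C1 + a^2)
 f(a) = sqrt(C1 + a^2)


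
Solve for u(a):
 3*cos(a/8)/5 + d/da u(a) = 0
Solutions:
 u(a) = C1 - 24*sin(a/8)/5


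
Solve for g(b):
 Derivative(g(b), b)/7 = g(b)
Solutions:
 g(b) = C1*exp(7*b)


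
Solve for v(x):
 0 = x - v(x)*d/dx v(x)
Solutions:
 v(x) = -sqrt(C1 + x^2)
 v(x) = sqrt(C1 + x^2)


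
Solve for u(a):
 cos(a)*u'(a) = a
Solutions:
 u(a) = C1 + Integral(a/cos(a), a)


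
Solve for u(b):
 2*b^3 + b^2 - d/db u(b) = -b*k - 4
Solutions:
 u(b) = C1 + b^4/2 + b^3/3 + b^2*k/2 + 4*b


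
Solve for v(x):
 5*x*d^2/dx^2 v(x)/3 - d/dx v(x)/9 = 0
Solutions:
 v(x) = C1 + C2*x^(16/15)


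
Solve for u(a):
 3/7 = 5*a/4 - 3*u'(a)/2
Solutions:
 u(a) = C1 + 5*a^2/12 - 2*a/7


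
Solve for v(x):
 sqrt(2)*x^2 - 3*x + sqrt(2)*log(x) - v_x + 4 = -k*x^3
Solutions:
 v(x) = C1 + k*x^4/4 + sqrt(2)*x^3/3 - 3*x^2/2 + sqrt(2)*x*log(x) - sqrt(2)*x + 4*x


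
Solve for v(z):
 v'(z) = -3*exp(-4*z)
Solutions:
 v(z) = C1 + 3*exp(-4*z)/4


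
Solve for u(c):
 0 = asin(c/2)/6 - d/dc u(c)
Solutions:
 u(c) = C1 + c*asin(c/2)/6 + sqrt(4 - c^2)/6


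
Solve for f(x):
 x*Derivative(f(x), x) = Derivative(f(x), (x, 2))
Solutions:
 f(x) = C1 + C2*erfi(sqrt(2)*x/2)


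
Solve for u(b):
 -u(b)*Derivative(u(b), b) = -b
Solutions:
 u(b) = -sqrt(C1 + b^2)
 u(b) = sqrt(C1 + b^2)


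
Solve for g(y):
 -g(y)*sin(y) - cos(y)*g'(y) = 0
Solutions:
 g(y) = C1*cos(y)


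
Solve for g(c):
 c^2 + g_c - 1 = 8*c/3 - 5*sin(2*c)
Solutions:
 g(c) = C1 - c^3/3 + 4*c^2/3 + c + 5*cos(2*c)/2


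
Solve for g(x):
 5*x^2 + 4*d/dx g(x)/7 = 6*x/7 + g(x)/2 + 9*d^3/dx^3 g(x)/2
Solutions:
 g(x) = C1*exp(x*(16*882^(1/3)/(sqrt(1707321) + 1323)^(1/3) + 84^(1/3)*(sqrt(1707321) + 1323)^(1/3))/252)*sin(3^(1/6)*x*(-28^(1/3)*3^(2/3)*(sqrt(1707321) + 1323)^(1/3) + 48*98^(1/3)/(sqrt(1707321) + 1323)^(1/3))/252) + C2*exp(x*(16*882^(1/3)/(sqrt(1707321) + 1323)^(1/3) + 84^(1/3)*(sqrt(1707321) + 1323)^(1/3))/252)*cos(3^(1/6)*x*(-28^(1/3)*3^(2/3)*(sqrt(1707321) + 1323)^(1/3) + 48*98^(1/3)/(sqrt(1707321) + 1323)^(1/3))/252) + C3*exp(-x*(16*882^(1/3)/(sqrt(1707321) + 1323)^(1/3) + 84^(1/3)*(sqrt(1707321) + 1323)^(1/3))/126) + 10*x^2 + 148*x/7 + 1184/49


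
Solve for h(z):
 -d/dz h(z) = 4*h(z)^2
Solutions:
 h(z) = 1/(C1 + 4*z)


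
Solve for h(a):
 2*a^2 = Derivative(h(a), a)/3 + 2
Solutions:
 h(a) = C1 + 2*a^3 - 6*a


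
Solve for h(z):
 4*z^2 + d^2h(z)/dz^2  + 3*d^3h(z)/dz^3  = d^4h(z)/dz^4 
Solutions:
 h(z) = C1 + C2*z + C3*exp(z*(3 - sqrt(13))/2) + C4*exp(z*(3 + sqrt(13))/2) - z^4/3 + 4*z^3 - 40*z^2


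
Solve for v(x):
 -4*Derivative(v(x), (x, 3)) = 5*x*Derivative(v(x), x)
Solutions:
 v(x) = C1 + Integral(C2*airyai(-10^(1/3)*x/2) + C3*airybi(-10^(1/3)*x/2), x)


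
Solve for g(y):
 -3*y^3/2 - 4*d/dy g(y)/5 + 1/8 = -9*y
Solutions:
 g(y) = C1 - 15*y^4/32 + 45*y^2/8 + 5*y/32


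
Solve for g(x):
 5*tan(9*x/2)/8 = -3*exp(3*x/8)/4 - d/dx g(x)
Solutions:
 g(x) = C1 - 2*exp(3*x/8) + 5*log(cos(9*x/2))/36


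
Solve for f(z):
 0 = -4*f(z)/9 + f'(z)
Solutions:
 f(z) = C1*exp(4*z/9)


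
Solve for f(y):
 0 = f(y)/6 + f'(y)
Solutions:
 f(y) = C1*exp(-y/6)


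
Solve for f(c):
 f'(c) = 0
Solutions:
 f(c) = C1


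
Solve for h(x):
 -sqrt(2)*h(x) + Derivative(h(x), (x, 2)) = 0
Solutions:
 h(x) = C1*exp(-2^(1/4)*x) + C2*exp(2^(1/4)*x)


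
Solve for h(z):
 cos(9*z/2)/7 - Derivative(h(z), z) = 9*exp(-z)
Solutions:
 h(z) = C1 + 2*sin(9*z/2)/63 + 9*exp(-z)


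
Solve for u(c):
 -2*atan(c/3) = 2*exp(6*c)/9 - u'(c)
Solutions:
 u(c) = C1 + 2*c*atan(c/3) + exp(6*c)/27 - 3*log(c^2 + 9)


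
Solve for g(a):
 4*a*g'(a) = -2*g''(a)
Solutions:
 g(a) = C1 + C2*erf(a)


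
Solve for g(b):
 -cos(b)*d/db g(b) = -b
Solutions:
 g(b) = C1 + Integral(b/cos(b), b)


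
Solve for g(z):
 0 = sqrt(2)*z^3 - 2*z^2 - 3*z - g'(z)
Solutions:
 g(z) = C1 + sqrt(2)*z^4/4 - 2*z^3/3 - 3*z^2/2


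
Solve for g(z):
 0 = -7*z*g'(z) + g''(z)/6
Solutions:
 g(z) = C1 + C2*erfi(sqrt(21)*z)


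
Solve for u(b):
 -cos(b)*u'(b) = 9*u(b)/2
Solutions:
 u(b) = C1*(sin(b) - 1)^(1/4)*(sin(b)^2 - 2*sin(b) + 1)/((sin(b) + 1)^(1/4)*(sin(b)^2 + 2*sin(b) + 1))


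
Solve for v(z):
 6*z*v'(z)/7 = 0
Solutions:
 v(z) = C1


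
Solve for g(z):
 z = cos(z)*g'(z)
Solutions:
 g(z) = C1 + Integral(z/cos(z), z)


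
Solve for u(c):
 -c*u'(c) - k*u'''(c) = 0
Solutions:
 u(c) = C1 + Integral(C2*airyai(c*(-1/k)^(1/3)) + C3*airybi(c*(-1/k)^(1/3)), c)


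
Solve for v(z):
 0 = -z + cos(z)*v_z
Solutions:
 v(z) = C1 + Integral(z/cos(z), z)


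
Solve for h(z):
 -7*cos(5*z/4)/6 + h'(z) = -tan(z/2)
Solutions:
 h(z) = C1 + 2*log(cos(z/2)) + 14*sin(5*z/4)/15


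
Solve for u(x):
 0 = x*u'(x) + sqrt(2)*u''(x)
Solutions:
 u(x) = C1 + C2*erf(2^(1/4)*x/2)


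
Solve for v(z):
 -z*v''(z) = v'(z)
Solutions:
 v(z) = C1 + C2*log(z)


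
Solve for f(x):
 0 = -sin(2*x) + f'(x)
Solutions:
 f(x) = C1 - cos(2*x)/2


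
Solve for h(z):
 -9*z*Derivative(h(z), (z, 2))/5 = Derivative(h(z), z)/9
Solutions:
 h(z) = C1 + C2*z^(76/81)


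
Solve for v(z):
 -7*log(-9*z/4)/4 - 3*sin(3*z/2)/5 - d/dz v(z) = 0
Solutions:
 v(z) = C1 - 7*z*log(-z)/4 - 4*z*log(3) + z*log(6)/2 + 7*z/4 + 3*z*log(2) + 2*cos(3*z/2)/5


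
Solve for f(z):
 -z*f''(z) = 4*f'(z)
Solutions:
 f(z) = C1 + C2/z^3


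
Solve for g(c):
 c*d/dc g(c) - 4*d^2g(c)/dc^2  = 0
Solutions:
 g(c) = C1 + C2*erfi(sqrt(2)*c/4)


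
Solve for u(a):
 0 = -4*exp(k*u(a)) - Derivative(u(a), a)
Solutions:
 u(a) = Piecewise((log(1/(C1*k + 4*a*k))/k, Ne(k, 0)), (nan, True))
 u(a) = Piecewise((C1 - 4*a, Eq(k, 0)), (nan, True))


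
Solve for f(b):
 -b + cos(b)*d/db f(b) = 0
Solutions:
 f(b) = C1 + Integral(b/cos(b), b)


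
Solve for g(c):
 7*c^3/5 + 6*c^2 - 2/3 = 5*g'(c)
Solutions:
 g(c) = C1 + 7*c^4/100 + 2*c^3/5 - 2*c/15


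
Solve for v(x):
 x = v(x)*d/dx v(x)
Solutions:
 v(x) = -sqrt(C1 + x^2)
 v(x) = sqrt(C1 + x^2)


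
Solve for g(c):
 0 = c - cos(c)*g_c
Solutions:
 g(c) = C1 + Integral(c/cos(c), c)


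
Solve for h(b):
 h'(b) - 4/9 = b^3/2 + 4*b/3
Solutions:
 h(b) = C1 + b^4/8 + 2*b^2/3 + 4*b/9


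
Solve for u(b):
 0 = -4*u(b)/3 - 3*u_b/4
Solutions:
 u(b) = C1*exp(-16*b/9)


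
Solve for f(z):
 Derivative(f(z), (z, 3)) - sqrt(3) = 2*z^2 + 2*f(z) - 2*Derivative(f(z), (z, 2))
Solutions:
 f(z) = C1*exp(-z*(4/(3*sqrt(33) + 19)^(1/3) + (3*sqrt(33) + 19)^(1/3) + 4)/6)*sin(sqrt(3)*z*(-(3*sqrt(33) + 19)^(1/3) + 4/(3*sqrt(33) + 19)^(1/3))/6) + C2*exp(-z*(4/(3*sqrt(33) + 19)^(1/3) + (3*sqrt(33) + 19)^(1/3) + 4)/6)*cos(sqrt(3)*z*(-(3*sqrt(33) + 19)^(1/3) + 4/(3*sqrt(33) + 19)^(1/3))/6) + C3*exp(z*(-2 + 4/(3*sqrt(33) + 19)^(1/3) + (3*sqrt(33) + 19)^(1/3))/3) - z^2 - 2 - sqrt(3)/2


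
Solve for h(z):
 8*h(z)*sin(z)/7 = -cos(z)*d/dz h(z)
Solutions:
 h(z) = C1*cos(z)^(8/7)


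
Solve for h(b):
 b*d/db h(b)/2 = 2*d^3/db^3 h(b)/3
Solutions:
 h(b) = C1 + Integral(C2*airyai(6^(1/3)*b/2) + C3*airybi(6^(1/3)*b/2), b)


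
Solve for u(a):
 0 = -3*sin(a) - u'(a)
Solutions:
 u(a) = C1 + 3*cos(a)


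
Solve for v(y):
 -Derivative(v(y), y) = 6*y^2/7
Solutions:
 v(y) = C1 - 2*y^3/7


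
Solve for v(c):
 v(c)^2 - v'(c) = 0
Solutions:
 v(c) = -1/(C1 + c)


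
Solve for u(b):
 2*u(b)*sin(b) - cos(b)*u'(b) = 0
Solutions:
 u(b) = C1/cos(b)^2


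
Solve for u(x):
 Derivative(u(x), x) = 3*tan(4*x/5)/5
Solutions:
 u(x) = C1 - 3*log(cos(4*x/5))/4


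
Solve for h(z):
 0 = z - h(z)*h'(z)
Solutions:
 h(z) = -sqrt(C1 + z^2)
 h(z) = sqrt(C1 + z^2)


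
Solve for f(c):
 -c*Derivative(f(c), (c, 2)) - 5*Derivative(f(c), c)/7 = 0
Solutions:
 f(c) = C1 + C2*c^(2/7)


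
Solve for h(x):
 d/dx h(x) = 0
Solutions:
 h(x) = C1


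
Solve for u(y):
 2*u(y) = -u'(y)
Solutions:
 u(y) = C1*exp(-2*y)


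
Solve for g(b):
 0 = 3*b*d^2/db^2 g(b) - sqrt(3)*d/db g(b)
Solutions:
 g(b) = C1 + C2*b^(sqrt(3)/3 + 1)


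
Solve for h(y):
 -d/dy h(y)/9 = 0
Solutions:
 h(y) = C1


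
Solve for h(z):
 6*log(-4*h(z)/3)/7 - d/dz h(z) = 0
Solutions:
 -7*Integral(1/(log(-_y) - log(3) + 2*log(2)), (_y, h(z)))/6 = C1 - z


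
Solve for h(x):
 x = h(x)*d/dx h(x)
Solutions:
 h(x) = -sqrt(C1 + x^2)
 h(x) = sqrt(C1 + x^2)


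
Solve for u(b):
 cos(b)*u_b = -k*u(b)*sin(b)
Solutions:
 u(b) = C1*exp(k*log(cos(b)))


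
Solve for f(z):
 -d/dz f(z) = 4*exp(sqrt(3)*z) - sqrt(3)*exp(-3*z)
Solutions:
 f(z) = C1 - 4*sqrt(3)*exp(sqrt(3)*z)/3 - sqrt(3)*exp(-3*z)/3


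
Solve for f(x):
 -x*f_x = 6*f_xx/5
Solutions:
 f(x) = C1 + C2*erf(sqrt(15)*x/6)


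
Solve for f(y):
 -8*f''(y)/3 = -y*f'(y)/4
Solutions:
 f(y) = C1 + C2*erfi(sqrt(3)*y/8)


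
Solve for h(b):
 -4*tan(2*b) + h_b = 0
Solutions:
 h(b) = C1 - 2*log(cos(2*b))


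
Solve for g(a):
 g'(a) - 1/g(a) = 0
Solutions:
 g(a) = -sqrt(C1 + 2*a)
 g(a) = sqrt(C1 + 2*a)


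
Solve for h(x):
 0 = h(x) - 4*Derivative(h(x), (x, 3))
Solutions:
 h(x) = C3*exp(2^(1/3)*x/2) + (C1*sin(2^(1/3)*sqrt(3)*x/4) + C2*cos(2^(1/3)*sqrt(3)*x/4))*exp(-2^(1/3)*x/4)


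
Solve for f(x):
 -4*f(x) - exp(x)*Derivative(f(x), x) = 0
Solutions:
 f(x) = C1*exp(4*exp(-x))


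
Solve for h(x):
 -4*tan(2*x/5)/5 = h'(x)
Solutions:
 h(x) = C1 + 2*log(cos(2*x/5))


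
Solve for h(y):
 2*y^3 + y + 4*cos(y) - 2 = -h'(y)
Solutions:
 h(y) = C1 - y^4/2 - y^2/2 + 2*y - 4*sin(y)


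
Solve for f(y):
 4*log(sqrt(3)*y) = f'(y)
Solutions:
 f(y) = C1 + 4*y*log(y) - 4*y + y*log(9)


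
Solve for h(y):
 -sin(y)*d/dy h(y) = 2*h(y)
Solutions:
 h(y) = C1*(cos(y) + 1)/(cos(y) - 1)


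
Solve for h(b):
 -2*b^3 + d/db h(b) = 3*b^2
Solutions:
 h(b) = C1 + b^4/2 + b^3


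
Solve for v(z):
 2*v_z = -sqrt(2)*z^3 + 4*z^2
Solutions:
 v(z) = C1 - sqrt(2)*z^4/8 + 2*z^3/3


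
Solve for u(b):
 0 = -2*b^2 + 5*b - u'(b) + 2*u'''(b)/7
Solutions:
 u(b) = C1 + C2*exp(-sqrt(14)*b/2) + C3*exp(sqrt(14)*b/2) - 2*b^3/3 + 5*b^2/2 - 8*b/7


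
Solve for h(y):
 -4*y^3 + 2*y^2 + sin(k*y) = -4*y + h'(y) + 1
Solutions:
 h(y) = C1 - y^4 + 2*y^3/3 + 2*y^2 - y - cos(k*y)/k


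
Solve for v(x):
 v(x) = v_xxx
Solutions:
 v(x) = C3*exp(x) + (C1*sin(sqrt(3)*x/2) + C2*cos(sqrt(3)*x/2))*exp(-x/2)


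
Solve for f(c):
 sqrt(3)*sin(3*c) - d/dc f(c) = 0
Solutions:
 f(c) = C1 - sqrt(3)*cos(3*c)/3


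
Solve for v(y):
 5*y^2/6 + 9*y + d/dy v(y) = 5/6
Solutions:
 v(y) = C1 - 5*y^3/18 - 9*y^2/2 + 5*y/6


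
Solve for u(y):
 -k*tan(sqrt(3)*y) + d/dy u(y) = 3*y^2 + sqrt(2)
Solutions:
 u(y) = C1 - sqrt(3)*k*log(cos(sqrt(3)*y))/3 + y^3 + sqrt(2)*y


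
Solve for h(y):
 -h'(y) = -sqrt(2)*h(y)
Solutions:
 h(y) = C1*exp(sqrt(2)*y)


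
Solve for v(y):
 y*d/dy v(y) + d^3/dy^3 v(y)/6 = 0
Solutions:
 v(y) = C1 + Integral(C2*airyai(-6^(1/3)*y) + C3*airybi(-6^(1/3)*y), y)


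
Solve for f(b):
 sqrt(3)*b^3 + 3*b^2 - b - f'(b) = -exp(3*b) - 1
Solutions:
 f(b) = C1 + sqrt(3)*b^4/4 + b^3 - b^2/2 + b + exp(3*b)/3


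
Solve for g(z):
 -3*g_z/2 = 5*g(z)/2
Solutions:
 g(z) = C1*exp(-5*z/3)


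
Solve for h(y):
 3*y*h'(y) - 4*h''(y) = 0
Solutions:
 h(y) = C1 + C2*erfi(sqrt(6)*y/4)


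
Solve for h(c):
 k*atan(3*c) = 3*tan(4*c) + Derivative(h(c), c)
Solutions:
 h(c) = C1 + k*(c*atan(3*c) - log(9*c^2 + 1)/6) + 3*log(cos(4*c))/4


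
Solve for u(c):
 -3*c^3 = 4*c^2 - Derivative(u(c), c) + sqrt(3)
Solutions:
 u(c) = C1 + 3*c^4/4 + 4*c^3/3 + sqrt(3)*c


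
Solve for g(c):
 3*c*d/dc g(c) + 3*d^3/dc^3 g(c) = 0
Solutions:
 g(c) = C1 + Integral(C2*airyai(-c) + C3*airybi(-c), c)


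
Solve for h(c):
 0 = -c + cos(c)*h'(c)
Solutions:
 h(c) = C1 + Integral(c/cos(c), c)


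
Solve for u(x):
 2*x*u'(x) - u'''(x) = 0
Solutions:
 u(x) = C1 + Integral(C2*airyai(2^(1/3)*x) + C3*airybi(2^(1/3)*x), x)


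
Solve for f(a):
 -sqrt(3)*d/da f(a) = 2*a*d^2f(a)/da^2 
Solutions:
 f(a) = C1 + C2*a^(1 - sqrt(3)/2)


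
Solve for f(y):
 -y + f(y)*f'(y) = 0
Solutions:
 f(y) = -sqrt(C1 + y^2)
 f(y) = sqrt(C1 + y^2)


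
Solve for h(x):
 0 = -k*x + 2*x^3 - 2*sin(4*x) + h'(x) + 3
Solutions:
 h(x) = C1 + k*x^2/2 - x^4/2 - 3*x - cos(4*x)/2


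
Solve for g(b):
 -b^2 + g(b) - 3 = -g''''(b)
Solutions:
 g(b) = b^2 + (C1*sin(sqrt(2)*b/2) + C2*cos(sqrt(2)*b/2))*exp(-sqrt(2)*b/2) + (C3*sin(sqrt(2)*b/2) + C4*cos(sqrt(2)*b/2))*exp(sqrt(2)*b/2) + 3


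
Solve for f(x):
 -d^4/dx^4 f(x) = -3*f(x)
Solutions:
 f(x) = C1*exp(-3^(1/4)*x) + C2*exp(3^(1/4)*x) + C3*sin(3^(1/4)*x) + C4*cos(3^(1/4)*x)


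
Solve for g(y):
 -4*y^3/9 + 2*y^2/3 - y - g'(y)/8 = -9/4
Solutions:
 g(y) = C1 - 8*y^4/9 + 16*y^3/9 - 4*y^2 + 18*y


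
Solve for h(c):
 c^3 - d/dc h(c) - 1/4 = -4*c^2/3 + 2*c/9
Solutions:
 h(c) = C1 + c^4/4 + 4*c^3/9 - c^2/9 - c/4


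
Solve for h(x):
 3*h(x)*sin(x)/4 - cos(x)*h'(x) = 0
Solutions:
 h(x) = C1/cos(x)^(3/4)


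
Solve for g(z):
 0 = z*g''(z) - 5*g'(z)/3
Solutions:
 g(z) = C1 + C2*z^(8/3)


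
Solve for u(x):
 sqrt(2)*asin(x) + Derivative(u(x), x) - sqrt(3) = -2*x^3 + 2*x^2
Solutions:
 u(x) = C1 - x^4/2 + 2*x^3/3 + sqrt(3)*x - sqrt(2)*(x*asin(x) + sqrt(1 - x^2))


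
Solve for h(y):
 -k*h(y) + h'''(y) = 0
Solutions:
 h(y) = C1*exp(k^(1/3)*y) + C2*exp(k^(1/3)*y*(-1 + sqrt(3)*I)/2) + C3*exp(-k^(1/3)*y*(1 + sqrt(3)*I)/2)


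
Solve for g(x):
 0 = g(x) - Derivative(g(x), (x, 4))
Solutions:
 g(x) = C1*exp(-x) + C2*exp(x) + C3*sin(x) + C4*cos(x)


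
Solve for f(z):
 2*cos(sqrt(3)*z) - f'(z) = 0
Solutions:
 f(z) = C1 + 2*sqrt(3)*sin(sqrt(3)*z)/3


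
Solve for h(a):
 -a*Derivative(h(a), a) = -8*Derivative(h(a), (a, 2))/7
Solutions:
 h(a) = C1 + C2*erfi(sqrt(7)*a/4)


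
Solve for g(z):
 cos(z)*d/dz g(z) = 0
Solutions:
 g(z) = C1


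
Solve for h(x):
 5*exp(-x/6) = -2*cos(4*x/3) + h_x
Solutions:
 h(x) = C1 + 3*sin(4*x/3)/2 - 30*exp(-x/6)


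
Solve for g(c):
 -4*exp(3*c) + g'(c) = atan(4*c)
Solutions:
 g(c) = C1 + c*atan(4*c) + 4*exp(3*c)/3 - log(16*c^2 + 1)/8


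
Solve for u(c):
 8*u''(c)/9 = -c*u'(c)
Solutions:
 u(c) = C1 + C2*erf(3*c/4)


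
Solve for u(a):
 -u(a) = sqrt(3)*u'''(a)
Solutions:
 u(a) = C3*exp(-3^(5/6)*a/3) + (C1*sin(3^(1/3)*a/2) + C2*cos(3^(1/3)*a/2))*exp(3^(5/6)*a/6)


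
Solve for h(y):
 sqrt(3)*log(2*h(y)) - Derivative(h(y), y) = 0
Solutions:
 -sqrt(3)*Integral(1/(log(_y) + log(2)), (_y, h(y)))/3 = C1 - y


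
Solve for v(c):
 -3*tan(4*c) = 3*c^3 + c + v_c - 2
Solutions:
 v(c) = C1 - 3*c^4/4 - c^2/2 + 2*c + 3*log(cos(4*c))/4


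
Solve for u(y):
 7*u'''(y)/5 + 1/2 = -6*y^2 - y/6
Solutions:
 u(y) = C1 + C2*y + C3*y^2 - y^5/14 - 5*y^4/1008 - 5*y^3/84


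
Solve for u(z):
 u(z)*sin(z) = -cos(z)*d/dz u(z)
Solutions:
 u(z) = C1*cos(z)


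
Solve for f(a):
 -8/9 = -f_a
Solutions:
 f(a) = C1 + 8*a/9


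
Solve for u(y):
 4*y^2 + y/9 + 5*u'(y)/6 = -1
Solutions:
 u(y) = C1 - 8*y^3/5 - y^2/15 - 6*y/5


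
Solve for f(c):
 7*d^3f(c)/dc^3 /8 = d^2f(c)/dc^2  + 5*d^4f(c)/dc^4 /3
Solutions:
 f(c) = C1 + C2*c + (C3*sin(sqrt(3399)*c/80) + C4*cos(sqrt(3399)*c/80))*exp(21*c/80)


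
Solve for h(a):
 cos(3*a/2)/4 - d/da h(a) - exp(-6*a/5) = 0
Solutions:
 h(a) = C1 + sin(3*a/2)/6 + 5*exp(-6*a/5)/6


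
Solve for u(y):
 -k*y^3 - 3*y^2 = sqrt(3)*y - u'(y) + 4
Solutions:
 u(y) = C1 + k*y^4/4 + y^3 + sqrt(3)*y^2/2 + 4*y


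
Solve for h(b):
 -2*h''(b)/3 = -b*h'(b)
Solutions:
 h(b) = C1 + C2*erfi(sqrt(3)*b/2)


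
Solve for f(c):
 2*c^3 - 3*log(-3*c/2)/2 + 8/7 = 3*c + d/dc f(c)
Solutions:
 f(c) = C1 + c^4/2 - 3*c^2/2 - 3*c*log(-c)/2 + c*(-2*log(3) + log(2) + log(6)/2 + 37/14)


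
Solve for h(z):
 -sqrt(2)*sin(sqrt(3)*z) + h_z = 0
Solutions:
 h(z) = C1 - sqrt(6)*cos(sqrt(3)*z)/3


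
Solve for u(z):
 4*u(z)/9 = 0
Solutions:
 u(z) = 0


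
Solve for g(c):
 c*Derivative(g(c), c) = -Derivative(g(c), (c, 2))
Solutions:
 g(c) = C1 + C2*erf(sqrt(2)*c/2)


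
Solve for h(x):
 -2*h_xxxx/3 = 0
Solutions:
 h(x) = C1 + C2*x + C3*x^2 + C4*x^3


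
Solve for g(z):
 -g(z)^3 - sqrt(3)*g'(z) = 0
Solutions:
 g(z) = -sqrt(6)*sqrt(-1/(C1 - sqrt(3)*z))/2
 g(z) = sqrt(6)*sqrt(-1/(C1 - sqrt(3)*z))/2


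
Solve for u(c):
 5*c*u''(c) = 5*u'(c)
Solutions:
 u(c) = C1 + C2*c^2


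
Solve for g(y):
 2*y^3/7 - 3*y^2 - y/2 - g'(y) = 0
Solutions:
 g(y) = C1 + y^4/14 - y^3 - y^2/4


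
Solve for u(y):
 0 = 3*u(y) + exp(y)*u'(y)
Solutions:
 u(y) = C1*exp(3*exp(-y))


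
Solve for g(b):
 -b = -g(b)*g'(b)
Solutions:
 g(b) = -sqrt(C1 + b^2)
 g(b) = sqrt(C1 + b^2)


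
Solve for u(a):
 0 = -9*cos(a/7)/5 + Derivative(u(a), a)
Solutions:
 u(a) = C1 + 63*sin(a/7)/5


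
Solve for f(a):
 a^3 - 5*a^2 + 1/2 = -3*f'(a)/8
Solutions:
 f(a) = C1 - 2*a^4/3 + 40*a^3/9 - 4*a/3


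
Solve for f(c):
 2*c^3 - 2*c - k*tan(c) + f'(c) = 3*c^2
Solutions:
 f(c) = C1 - c^4/2 + c^3 + c^2 - k*log(cos(c))


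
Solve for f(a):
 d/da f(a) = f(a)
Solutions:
 f(a) = C1*exp(a)


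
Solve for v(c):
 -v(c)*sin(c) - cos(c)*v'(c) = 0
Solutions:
 v(c) = C1*cos(c)


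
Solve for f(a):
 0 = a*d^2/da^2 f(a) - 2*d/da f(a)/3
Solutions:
 f(a) = C1 + C2*a^(5/3)


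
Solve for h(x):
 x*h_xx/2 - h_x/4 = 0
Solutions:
 h(x) = C1 + C2*x^(3/2)


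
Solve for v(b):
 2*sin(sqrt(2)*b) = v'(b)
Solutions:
 v(b) = C1 - sqrt(2)*cos(sqrt(2)*b)


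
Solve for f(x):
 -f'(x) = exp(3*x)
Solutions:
 f(x) = C1 - exp(3*x)/3


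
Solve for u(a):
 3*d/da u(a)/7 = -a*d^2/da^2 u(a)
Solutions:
 u(a) = C1 + C2*a^(4/7)


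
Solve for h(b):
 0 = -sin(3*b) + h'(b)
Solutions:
 h(b) = C1 - cos(3*b)/3


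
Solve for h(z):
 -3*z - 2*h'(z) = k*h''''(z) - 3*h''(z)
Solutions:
 h(z) = C1 + C2*exp(-z*((sqrt((1 - 1/k)/k^2) + 1/k)^(1/3) + 1/(k*(sqrt((1 - 1/k)/k^2) + 1/k)^(1/3)))) + C3*exp(z*((sqrt((1 - 1/k)/k^2) + 1/k)^(1/3)/2 - sqrt(3)*I*(sqrt((1 - 1/k)/k^2) + 1/k)^(1/3)/2 - 2/(k*(-1 + sqrt(3)*I)*(sqrt((1 - 1/k)/k^2) + 1/k)^(1/3)))) + C4*exp(z*((sqrt((1 - 1/k)/k^2) + 1/k)^(1/3)/2 + sqrt(3)*I*(sqrt((1 - 1/k)/k^2) + 1/k)^(1/3)/2 + 2/(k*(1 + sqrt(3)*I)*(sqrt((1 - 1/k)/k^2) + 1/k)^(1/3)))) - 3*z^2/4 - 9*z/4


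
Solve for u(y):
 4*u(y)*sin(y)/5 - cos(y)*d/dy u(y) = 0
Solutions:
 u(y) = C1/cos(y)^(4/5)


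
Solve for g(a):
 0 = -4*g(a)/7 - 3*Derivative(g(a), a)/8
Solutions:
 g(a) = C1*exp(-32*a/21)


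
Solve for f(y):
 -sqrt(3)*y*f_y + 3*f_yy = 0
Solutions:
 f(y) = C1 + C2*erfi(sqrt(2)*3^(3/4)*y/6)


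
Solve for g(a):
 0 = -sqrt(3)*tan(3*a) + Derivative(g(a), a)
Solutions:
 g(a) = C1 - sqrt(3)*log(cos(3*a))/3


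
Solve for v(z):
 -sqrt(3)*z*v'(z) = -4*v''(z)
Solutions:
 v(z) = C1 + C2*erfi(sqrt(2)*3^(1/4)*z/4)


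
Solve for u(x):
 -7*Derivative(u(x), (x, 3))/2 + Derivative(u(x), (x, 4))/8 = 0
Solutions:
 u(x) = C1 + C2*x + C3*x^2 + C4*exp(28*x)


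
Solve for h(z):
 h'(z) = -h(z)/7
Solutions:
 h(z) = C1*exp(-z/7)


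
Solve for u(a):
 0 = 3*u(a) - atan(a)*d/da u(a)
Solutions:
 u(a) = C1*exp(3*Integral(1/atan(a), a))


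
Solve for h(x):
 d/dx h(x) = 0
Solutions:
 h(x) = C1


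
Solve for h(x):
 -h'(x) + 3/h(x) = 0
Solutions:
 h(x) = -sqrt(C1 + 6*x)
 h(x) = sqrt(C1 + 6*x)


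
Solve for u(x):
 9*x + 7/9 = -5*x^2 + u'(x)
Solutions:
 u(x) = C1 + 5*x^3/3 + 9*x^2/2 + 7*x/9


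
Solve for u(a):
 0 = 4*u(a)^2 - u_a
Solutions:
 u(a) = -1/(C1 + 4*a)


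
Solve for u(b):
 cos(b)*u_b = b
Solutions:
 u(b) = C1 + Integral(b/cos(b), b)


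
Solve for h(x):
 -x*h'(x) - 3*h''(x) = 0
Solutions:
 h(x) = C1 + C2*erf(sqrt(6)*x/6)


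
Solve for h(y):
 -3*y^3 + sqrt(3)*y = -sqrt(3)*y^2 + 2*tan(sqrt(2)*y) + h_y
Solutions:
 h(y) = C1 - 3*y^4/4 + sqrt(3)*y^3/3 + sqrt(3)*y^2/2 + sqrt(2)*log(cos(sqrt(2)*y))


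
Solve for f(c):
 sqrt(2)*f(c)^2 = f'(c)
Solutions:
 f(c) = -1/(C1 + sqrt(2)*c)


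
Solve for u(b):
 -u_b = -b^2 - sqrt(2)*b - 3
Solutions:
 u(b) = C1 + b^3/3 + sqrt(2)*b^2/2 + 3*b


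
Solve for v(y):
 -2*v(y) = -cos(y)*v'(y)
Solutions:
 v(y) = C1*(sin(y) + 1)/(sin(y) - 1)


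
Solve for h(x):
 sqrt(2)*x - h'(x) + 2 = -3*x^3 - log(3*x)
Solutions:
 h(x) = C1 + 3*x^4/4 + sqrt(2)*x^2/2 + x*log(x) + x + x*log(3)


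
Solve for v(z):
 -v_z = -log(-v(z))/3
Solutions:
 -li(-v(z)) = C1 + z/3


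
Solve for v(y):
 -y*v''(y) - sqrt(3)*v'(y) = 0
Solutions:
 v(y) = C1 + C2*y^(1 - sqrt(3))


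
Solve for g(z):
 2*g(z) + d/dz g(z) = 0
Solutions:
 g(z) = C1*exp(-2*z)


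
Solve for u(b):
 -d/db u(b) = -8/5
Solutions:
 u(b) = C1 + 8*b/5


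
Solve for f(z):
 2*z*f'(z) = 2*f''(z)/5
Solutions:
 f(z) = C1 + C2*erfi(sqrt(10)*z/2)


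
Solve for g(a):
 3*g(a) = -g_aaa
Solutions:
 g(a) = C3*exp(-3^(1/3)*a) + (C1*sin(3^(5/6)*a/2) + C2*cos(3^(5/6)*a/2))*exp(3^(1/3)*a/2)


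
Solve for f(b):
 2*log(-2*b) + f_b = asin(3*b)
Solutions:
 f(b) = C1 - 2*b*log(-b) + b*asin(3*b) - 2*b*log(2) + 2*b + sqrt(1 - 9*b^2)/3


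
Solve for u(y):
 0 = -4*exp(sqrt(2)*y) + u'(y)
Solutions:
 u(y) = C1 + 2*sqrt(2)*exp(sqrt(2)*y)


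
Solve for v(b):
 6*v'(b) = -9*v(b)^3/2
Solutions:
 v(b) = -sqrt(2)*sqrt(-1/(C1 - 3*b))
 v(b) = sqrt(2)*sqrt(-1/(C1 - 3*b))


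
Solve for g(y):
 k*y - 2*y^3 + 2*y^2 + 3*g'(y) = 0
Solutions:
 g(y) = C1 - k*y^2/6 + y^4/6 - 2*y^3/9


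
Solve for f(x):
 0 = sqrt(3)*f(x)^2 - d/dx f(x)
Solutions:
 f(x) = -1/(C1 + sqrt(3)*x)


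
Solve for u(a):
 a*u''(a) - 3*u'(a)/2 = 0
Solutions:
 u(a) = C1 + C2*a^(5/2)


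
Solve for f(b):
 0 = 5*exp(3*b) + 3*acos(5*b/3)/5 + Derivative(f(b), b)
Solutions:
 f(b) = C1 - 3*b*acos(5*b/3)/5 + 3*sqrt(9 - 25*b^2)/25 - 5*exp(3*b)/3


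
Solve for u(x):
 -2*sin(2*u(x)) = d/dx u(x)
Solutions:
 u(x) = pi - acos((-C1 - exp(8*x))/(C1 - exp(8*x)))/2
 u(x) = acos((-C1 - exp(8*x))/(C1 - exp(8*x)))/2


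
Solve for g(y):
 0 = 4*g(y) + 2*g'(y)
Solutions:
 g(y) = C1*exp(-2*y)


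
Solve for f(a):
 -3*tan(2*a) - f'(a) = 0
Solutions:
 f(a) = C1 + 3*log(cos(2*a))/2


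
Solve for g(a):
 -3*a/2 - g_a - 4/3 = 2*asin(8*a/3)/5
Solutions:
 g(a) = C1 - 3*a^2/4 - 2*a*asin(8*a/3)/5 - 4*a/3 - sqrt(9 - 64*a^2)/20


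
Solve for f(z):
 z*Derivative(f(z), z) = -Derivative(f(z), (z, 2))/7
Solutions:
 f(z) = C1 + C2*erf(sqrt(14)*z/2)


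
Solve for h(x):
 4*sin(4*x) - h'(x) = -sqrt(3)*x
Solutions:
 h(x) = C1 + sqrt(3)*x^2/2 - cos(4*x)


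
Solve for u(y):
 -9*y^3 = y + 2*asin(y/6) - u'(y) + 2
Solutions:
 u(y) = C1 + 9*y^4/4 + y^2/2 + 2*y*asin(y/6) + 2*y + 2*sqrt(36 - y^2)


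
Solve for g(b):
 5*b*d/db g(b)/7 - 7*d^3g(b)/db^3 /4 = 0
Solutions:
 g(b) = C1 + Integral(C2*airyai(140^(1/3)*b/7) + C3*airybi(140^(1/3)*b/7), b)
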